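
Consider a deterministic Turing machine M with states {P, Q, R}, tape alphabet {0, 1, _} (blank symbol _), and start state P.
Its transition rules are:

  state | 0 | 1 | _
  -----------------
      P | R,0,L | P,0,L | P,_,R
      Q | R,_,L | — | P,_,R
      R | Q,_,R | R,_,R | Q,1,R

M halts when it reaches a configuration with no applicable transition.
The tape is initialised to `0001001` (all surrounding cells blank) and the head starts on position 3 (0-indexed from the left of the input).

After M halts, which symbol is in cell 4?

_

state=P head=3 tape=000[1]001   (P,1)→(P,0,L)
state=P head=2 tape=00[0]0001   (P,0)→(R,0,L)
state=R head=1 tape=0[0]00001   (R,0)→(Q,_,R)
state=Q head=2 tape=0_[0]0001   (Q,0)→(R,_,L)
state=R head=1 tape=0[_]_0001   (R,_)→(Q,1,R)
state=Q head=2 tape=01[_]0001   (Q,_)→(P,_,R)
state=P head=3 tape=01_[0]001   (P,0)→(R,0,L)
state=R head=2 tape=01[_]0001   (R,_)→(Q,1,R)
state=Q head=3 tape=011[0]001   (Q,0)→(R,_,L)
state=R head=2 tape=01[1]_001   (R,1)→(R,_,R)
state=R head=3 tape=01_[_]001   (R,_)→(Q,1,R)
state=Q head=4 tape=01_1[0]01   (Q,0)→(R,_,L)
state=R head=3 tape=01_[1]_01   (R,1)→(R,_,R)
state=R head=4 tape=01__[_]01   (R,_)→(Q,1,R)
state=Q head=5 tape=01__1[0]1   (Q,0)→(R,_,L)
state=R head=4 tape=01__[1]_1   (R,1)→(R,_,R)
state=R head=5 tape=01___[_]1   (R,_)→(Q,1,R)
state=Q head=6 tape=01___1[1]
Cell 4 holds _ when M halts.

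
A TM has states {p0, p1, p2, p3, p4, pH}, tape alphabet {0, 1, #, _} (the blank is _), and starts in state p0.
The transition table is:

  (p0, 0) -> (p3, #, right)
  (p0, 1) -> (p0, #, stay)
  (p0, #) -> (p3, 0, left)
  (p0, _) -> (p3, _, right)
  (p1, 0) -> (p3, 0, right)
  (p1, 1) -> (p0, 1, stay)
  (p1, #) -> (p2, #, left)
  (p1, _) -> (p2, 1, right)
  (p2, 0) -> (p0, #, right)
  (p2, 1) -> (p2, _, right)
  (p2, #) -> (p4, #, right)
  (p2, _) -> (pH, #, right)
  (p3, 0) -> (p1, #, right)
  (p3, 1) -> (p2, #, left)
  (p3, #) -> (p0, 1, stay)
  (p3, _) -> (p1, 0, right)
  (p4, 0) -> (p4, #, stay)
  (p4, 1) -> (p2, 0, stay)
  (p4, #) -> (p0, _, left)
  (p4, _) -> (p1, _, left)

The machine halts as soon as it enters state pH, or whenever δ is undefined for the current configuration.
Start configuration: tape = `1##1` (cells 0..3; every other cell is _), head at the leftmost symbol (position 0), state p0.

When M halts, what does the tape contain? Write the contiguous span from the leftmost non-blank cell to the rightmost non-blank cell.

#0#0#1#

state=p0 head=0 tape=_[1]##1___   (p0,1)→(p0,#,stay)
state=p0 head=0 tape=_[#]##1___   (p0,#)→(p3,0,left)
state=p3 head=-1 tape=[_]0##1___   (p3,_)→(p1,0,right)
state=p1 head=0 tape=0[0]##1___   (p1,0)→(p3,0,right)
state=p3 head=1 tape=00[#]#1___   (p3,#)→(p0,1,stay)
state=p0 head=1 tape=00[1]#1___   (p0,1)→(p0,#,stay)
state=p0 head=1 tape=00[#]#1___   (p0,#)→(p3,0,left)
state=p3 head=0 tape=0[0]0#1___   (p3,0)→(p1,#,right)
state=p1 head=1 tape=0#[0]#1___   (p1,0)→(p3,0,right)
state=p3 head=2 tape=0#0[#]1___   (p3,#)→(p0,1,stay)
state=p0 head=2 tape=0#0[1]1___   (p0,1)→(p0,#,stay)
state=p0 head=2 tape=0#0[#]1___   (p0,#)→(p3,0,left)
state=p3 head=1 tape=0#[0]01___   (p3,0)→(p1,#,right)
state=p1 head=2 tape=0##[0]1___   (p1,0)→(p3,0,right)
state=p3 head=3 tape=0##0[1]___   (p3,1)→(p2,#,left)
state=p2 head=2 tape=0##[0]#___   (p2,0)→(p0,#,right)
state=p0 head=3 tape=0###[#]___   (p0,#)→(p3,0,left)
state=p3 head=2 tape=0##[#]0___   (p3,#)→(p0,1,stay)
state=p0 head=2 tape=0##[1]0___   (p0,1)→(p0,#,stay)
state=p0 head=2 tape=0##[#]0___   (p0,#)→(p3,0,left)
state=p3 head=1 tape=0#[#]00___   (p3,#)→(p0,1,stay)
state=p0 head=1 tape=0#[1]00___   (p0,1)→(p0,#,stay)
state=p0 head=1 tape=0#[#]00___   (p0,#)→(p3,0,left)
state=p3 head=0 tape=0[#]000___   (p3,#)→(p0,1,stay)
state=p0 head=0 tape=0[1]000___   (p0,1)→(p0,#,stay)
state=p0 head=0 tape=0[#]000___   (p0,#)→(p3,0,left)
state=p3 head=-1 tape=[0]0000___   (p3,0)→(p1,#,right)
state=p1 head=0 tape=#[0]000___   (p1,0)→(p3,0,right)
state=p3 head=1 tape=#0[0]00___   (p3,0)→(p1,#,right)
state=p1 head=2 tape=#0#[0]0___   (p1,0)→(p3,0,right)
state=p3 head=3 tape=#0#0[0]___   (p3,0)→(p1,#,right)
state=p1 head=4 tape=#0#0#[_]__   (p1,_)→(p2,1,right)
state=p2 head=5 tape=#0#0#1[_]_   (p2,_)→(pH,#,right)
state=pH head=6 tape=#0#0#1#[_]
The non-blank tape span at halt is #0#0#1#.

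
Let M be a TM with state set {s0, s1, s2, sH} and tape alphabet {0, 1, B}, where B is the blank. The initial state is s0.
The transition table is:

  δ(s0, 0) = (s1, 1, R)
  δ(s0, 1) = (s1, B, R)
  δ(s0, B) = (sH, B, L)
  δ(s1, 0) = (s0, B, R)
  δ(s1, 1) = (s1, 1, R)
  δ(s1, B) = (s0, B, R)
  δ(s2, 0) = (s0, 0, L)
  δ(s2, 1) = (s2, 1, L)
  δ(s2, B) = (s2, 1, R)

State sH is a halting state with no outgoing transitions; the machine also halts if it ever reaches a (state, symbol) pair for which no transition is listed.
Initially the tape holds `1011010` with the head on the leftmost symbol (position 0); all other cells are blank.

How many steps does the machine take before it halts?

state=s0 head=0 tape=[1]011010B   (s0,1)→(s1,B,R)
state=s1 head=1 tape=B[0]11010B   (s1,0)→(s0,B,R)
state=s0 head=2 tape=BB[1]1010B   (s0,1)→(s1,B,R)
state=s1 head=3 tape=BBB[1]010B   (s1,1)→(s1,1,R)
state=s1 head=4 tape=BBB1[0]10B   (s1,0)→(s0,B,R)
state=s0 head=5 tape=BBB1B[1]0B   (s0,1)→(s1,B,R)
state=s1 head=6 tape=BBB1BB[0]B   (s1,0)→(s0,B,R)
state=s0 head=7 tape=BBB1BBB[B]   (s0,B)→(sH,B,L)
state=sH head=6 tape=BBB1BB[B]B
M halts after 8 transitions.

8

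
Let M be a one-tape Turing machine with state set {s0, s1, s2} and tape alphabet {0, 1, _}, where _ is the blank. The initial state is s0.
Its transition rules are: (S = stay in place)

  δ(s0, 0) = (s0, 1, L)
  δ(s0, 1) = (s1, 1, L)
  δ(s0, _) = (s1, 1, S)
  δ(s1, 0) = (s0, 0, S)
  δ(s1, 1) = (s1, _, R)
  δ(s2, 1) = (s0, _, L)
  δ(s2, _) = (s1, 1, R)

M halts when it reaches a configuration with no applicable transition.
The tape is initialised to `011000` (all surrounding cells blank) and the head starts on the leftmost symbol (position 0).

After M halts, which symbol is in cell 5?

_

s0 | _[0]11000_   read 0 → write 1, move L, go to s0
s0 | [_]111000_   read _ → write 1, move S, go to s1
s1 | [1]111000_   read 1 → write _, move R, go to s1
s1 | _[1]11000_   read 1 → write _, move R, go to s1
s1 | __[1]1000_   read 1 → write _, move R, go to s1
s1 | ___[1]000_   read 1 → write _, move R, go to s1
s1 | ____[0]00_   read 0 → write 0, move S, go to s0
s0 | ____[0]00_   read 0 → write 1, move L, go to s0
s0 | ___[_]100_   read _ → write 1, move S, go to s1
s1 | ___[1]100_   read 1 → write _, move R, go to s1
s1 | ____[1]00_   read 1 → write _, move R, go to s1
s1 | _____[0]0_   read 0 → write 0, move S, go to s0
s0 | _____[0]0_   read 0 → write 1, move L, go to s0
s0 | ____[_]10_   read _ → write 1, move S, go to s1
s1 | ____[1]10_   read 1 → write _, move R, go to s1
s1 | _____[1]0_   read 1 → write _, move R, go to s1
s1 | ______[0]_   read 0 → write 0, move S, go to s0
s0 | ______[0]_   read 0 → write 1, move L, go to s0
s0 | _____[_]1_   read _ → write 1, move S, go to s1
s1 | _____[1]1_   read 1 → write _, move R, go to s1
s1 | ______[1]_   read 1 → write _, move R, go to s1
s1 | _______[_]
Cell 5 holds _ when M halts.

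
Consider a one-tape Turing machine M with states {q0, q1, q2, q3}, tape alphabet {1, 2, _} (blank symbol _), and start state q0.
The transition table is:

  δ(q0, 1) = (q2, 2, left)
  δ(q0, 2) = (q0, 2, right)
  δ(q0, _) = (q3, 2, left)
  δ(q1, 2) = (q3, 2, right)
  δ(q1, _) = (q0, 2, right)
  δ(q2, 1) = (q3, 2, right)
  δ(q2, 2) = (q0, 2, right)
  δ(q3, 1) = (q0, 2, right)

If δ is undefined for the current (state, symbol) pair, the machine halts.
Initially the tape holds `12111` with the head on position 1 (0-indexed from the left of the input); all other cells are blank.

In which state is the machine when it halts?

q0 | 1[2]111_   read 2 → write 2, move right, go to q0
q0 | 12[1]11_   read 1 → write 2, move left, go to q2
q2 | 1[2]211_   read 2 → write 2, move right, go to q0
q0 | 12[2]11_   read 2 → write 2, move right, go to q0
q0 | 122[1]1_   read 1 → write 2, move left, go to q2
q2 | 12[2]21_   read 2 → write 2, move right, go to q0
q0 | 122[2]1_   read 2 → write 2, move right, go to q0
q0 | 1222[1]_   read 1 → write 2, move left, go to q2
q2 | 122[2]2_   read 2 → write 2, move right, go to q0
q0 | 1222[2]_   read 2 → write 2, move right, go to q0
q0 | 12222[_]   read _ → write 2, move left, go to q3
q3 | 1222[2]2
No transition is defined for (q3, 2); M halts in state q3.

q3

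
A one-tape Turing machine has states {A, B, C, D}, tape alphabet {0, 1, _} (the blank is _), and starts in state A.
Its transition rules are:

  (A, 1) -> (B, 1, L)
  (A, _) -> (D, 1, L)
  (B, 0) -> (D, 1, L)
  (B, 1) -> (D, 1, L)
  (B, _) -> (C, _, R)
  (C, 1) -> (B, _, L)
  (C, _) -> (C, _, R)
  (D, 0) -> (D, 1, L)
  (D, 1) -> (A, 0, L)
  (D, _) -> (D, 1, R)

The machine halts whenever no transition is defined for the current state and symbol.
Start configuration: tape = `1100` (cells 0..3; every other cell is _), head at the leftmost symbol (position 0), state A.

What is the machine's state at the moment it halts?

A | _[1]100   read 1 → write 1, move L, go to B
B | [_]1100   read _ → write _, move R, go to C
C | _[1]100   read 1 → write _, move L, go to B
B | [_]_100   read _ → write _, move R, go to C
C | _[_]100   read _ → write _, move R, go to C
C | __[1]00   read 1 → write _, move L, go to B
B | _[_]_00   read _ → write _, move R, go to C
C | __[_]00   read _ → write _, move R, go to C
C | ___[0]0
No transition is defined for (C, 0); M halts in state C.

C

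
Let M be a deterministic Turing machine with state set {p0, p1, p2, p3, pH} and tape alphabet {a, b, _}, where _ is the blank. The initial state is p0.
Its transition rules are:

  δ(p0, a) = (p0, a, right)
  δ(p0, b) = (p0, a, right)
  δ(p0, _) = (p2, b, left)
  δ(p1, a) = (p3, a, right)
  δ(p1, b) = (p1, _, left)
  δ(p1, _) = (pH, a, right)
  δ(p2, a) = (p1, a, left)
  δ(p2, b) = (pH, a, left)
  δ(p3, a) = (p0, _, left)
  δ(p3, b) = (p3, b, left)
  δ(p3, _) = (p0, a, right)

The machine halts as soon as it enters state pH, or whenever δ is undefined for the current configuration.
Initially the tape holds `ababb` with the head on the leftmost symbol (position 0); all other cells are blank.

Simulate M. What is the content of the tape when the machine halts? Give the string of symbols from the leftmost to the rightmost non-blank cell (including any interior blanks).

p0 | _[a]babb_   read a → write a, move right, go to p0
p0 | _a[b]abb_   read b → write a, move right, go to p0
p0 | _aa[a]bb_   read a → write a, move right, go to p0
p0 | _aaa[b]b_   read b → write a, move right, go to p0
p0 | _aaaa[b]_   read b → write a, move right, go to p0
p0 | _aaaaa[_]   read _ → write b, move left, go to p2
p2 | _aaaa[a]b   read a → write a, move left, go to p1
p1 | _aaa[a]ab   read a → write a, move right, go to p3
p3 | _aaaa[a]b   read a → write _, move left, go to p0
p0 | _aaa[a]_b   read a → write a, move right, go to p0
p0 | _aaaa[_]b   read _ → write b, move left, go to p2
p2 | _aaa[a]bb   read a → write a, move left, go to p1
p1 | _aa[a]abb   read a → write a, move right, go to p3
p3 | _aaa[a]bb   read a → write _, move left, go to p0
p0 | _aa[a]_bb   read a → write a, move right, go to p0
p0 | _aaa[_]bb   read _ → write b, move left, go to p2
p2 | _aa[a]bbb   read a → write a, move left, go to p1
p1 | _a[a]abbb   read a → write a, move right, go to p3
p3 | _aa[a]bbb   read a → write _, move left, go to p0
p0 | _a[a]_bbb   read a → write a, move right, go to p0
p0 | _aa[_]bbb   read _ → write b, move left, go to p2
p2 | _a[a]bbbb   read a → write a, move left, go to p1
p1 | _[a]abbbb   read a → write a, move right, go to p3
p3 | _a[a]bbbb   read a → write _, move left, go to p0
p0 | _[a]_bbbb   read a → write a, move right, go to p0
p0 | _a[_]bbbb   read _ → write b, move left, go to p2
p2 | _[a]bbbbb   read a → write a, move left, go to p1
p1 | [_]abbbbb   read _ → write a, move right, go to pH
pH | a[a]bbbbb
The non-blank tape span at halt is aabbbbb.

aabbbbb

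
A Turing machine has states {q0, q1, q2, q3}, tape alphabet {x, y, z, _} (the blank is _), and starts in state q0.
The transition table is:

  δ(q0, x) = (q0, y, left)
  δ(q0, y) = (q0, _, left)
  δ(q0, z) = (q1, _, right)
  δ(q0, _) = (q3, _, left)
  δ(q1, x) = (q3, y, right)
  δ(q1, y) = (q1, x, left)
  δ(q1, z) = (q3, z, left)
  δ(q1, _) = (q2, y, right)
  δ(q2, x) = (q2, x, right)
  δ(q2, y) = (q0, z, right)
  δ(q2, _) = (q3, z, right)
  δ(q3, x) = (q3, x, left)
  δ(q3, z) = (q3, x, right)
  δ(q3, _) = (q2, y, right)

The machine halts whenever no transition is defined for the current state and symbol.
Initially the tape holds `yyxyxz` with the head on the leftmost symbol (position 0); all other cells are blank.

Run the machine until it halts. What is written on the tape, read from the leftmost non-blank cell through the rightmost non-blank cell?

q0 | __[y]yxyxz   read y → write _, move left, go to q0
q0 | _[_]_yxyxz   read _ → write _, move left, go to q3
q3 | [_]__yxyxz   read _ → write y, move right, go to q2
q2 | y[_]_yxyxz   read _ → write z, move right, go to q3
q3 | yz[_]yxyxz   read _ → write y, move right, go to q2
q2 | yzy[y]xyxz   read y → write z, move right, go to q0
q0 | yzyz[x]yxz   read x → write y, move left, go to q0
q0 | yzy[z]yyxz   read z → write _, move right, go to q1
q1 | yzy_[y]yxz   read y → write x, move left, go to q1
q1 | yzy[_]xyxz   read _ → write y, move right, go to q2
q2 | yzyy[x]yxz   read x → write x, move right, go to q2
q2 | yzyyx[y]xz   read y → write z, move right, go to q0
q0 | yzyyxz[x]z   read x → write y, move left, go to q0
q0 | yzyyx[z]yz   read z → write _, move right, go to q1
q1 | yzyyx_[y]z   read y → write x, move left, go to q1
q1 | yzyyx[_]xz   read _ → write y, move right, go to q2
q2 | yzyyxy[x]z   read x → write x, move right, go to q2
q2 | yzyyxyx[z]
The non-blank tape span at halt is yzyyxyxz.

yzyyxyxz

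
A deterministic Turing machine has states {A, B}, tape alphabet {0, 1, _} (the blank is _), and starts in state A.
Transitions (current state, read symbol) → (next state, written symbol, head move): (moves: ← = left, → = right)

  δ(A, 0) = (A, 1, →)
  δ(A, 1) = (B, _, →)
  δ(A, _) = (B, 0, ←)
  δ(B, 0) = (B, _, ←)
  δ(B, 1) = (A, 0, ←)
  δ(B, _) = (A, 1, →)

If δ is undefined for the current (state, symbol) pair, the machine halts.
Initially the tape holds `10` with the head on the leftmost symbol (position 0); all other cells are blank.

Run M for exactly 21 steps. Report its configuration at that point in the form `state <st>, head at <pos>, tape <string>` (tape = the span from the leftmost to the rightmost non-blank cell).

state=A head=0 tape=__[1]0_   (A,1)→(B,_,→)
state=B head=1 tape=___[0]_   (B,0)→(B,_,←)
state=B head=0 tape=__[_]__   (B,_)→(A,1,→)
state=A head=1 tape=__1[_]_   (A,_)→(B,0,←)
state=B head=0 tape=__[1]0_   (B,1)→(A,0,←)
state=A head=-1 tape=_[_]00_   (A,_)→(B,0,←)
state=B head=-2 tape=[_]000_   (B,_)→(A,1,→)
state=A head=-1 tape=1[0]00_   (A,0)→(A,1,→)
state=A head=0 tape=11[0]0_   (A,0)→(A,1,→)
state=A head=1 tape=111[0]_   (A,0)→(A,1,→)
state=A head=2 tape=1111[_]   (A,_)→(B,0,←)
state=B head=1 tape=111[1]0   (B,1)→(A,0,←)
state=A head=0 tape=11[1]00   (A,1)→(B,_,→)
state=B head=1 tape=11_[0]0   (B,0)→(B,_,←)
state=B head=0 tape=11[_]_0   (B,_)→(A,1,→)
state=A head=1 tape=111[_]0   (A,_)→(B,0,←)
state=B head=0 tape=11[1]00   (B,1)→(A,0,←)
state=A head=-1 tape=1[1]000   (A,1)→(B,_,→)
state=B head=0 tape=1_[0]00   (B,0)→(B,_,←)
state=B head=-1 tape=1[_]_00   (B,_)→(A,1,→)
state=A head=0 tape=11[_]00   (A,_)→(B,0,←)
state=B head=-1 tape=1[1]000
After 21 steps: state B, head at -1, tape 11000.

state B, head at -1, tape 11000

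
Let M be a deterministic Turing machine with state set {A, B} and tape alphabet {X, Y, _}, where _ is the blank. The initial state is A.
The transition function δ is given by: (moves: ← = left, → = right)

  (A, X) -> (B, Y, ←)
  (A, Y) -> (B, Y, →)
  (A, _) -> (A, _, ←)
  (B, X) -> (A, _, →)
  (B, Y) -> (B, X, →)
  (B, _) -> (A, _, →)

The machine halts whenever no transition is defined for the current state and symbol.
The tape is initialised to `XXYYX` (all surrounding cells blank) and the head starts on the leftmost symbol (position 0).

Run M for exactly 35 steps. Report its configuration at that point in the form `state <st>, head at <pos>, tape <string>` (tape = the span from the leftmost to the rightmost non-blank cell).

state A, head at 5, tape Y__Y

state=A head=0 tape=_[X]XYYX_   (A,X)→(B,Y,←)
state=B head=-1 tape=[_]YXYYX_   (B,_)→(A,_,→)
state=A head=0 tape=_[Y]XYYX_   (A,Y)→(B,Y,→)
state=B head=1 tape=_Y[X]YYX_   (B,X)→(A,_,→)
state=A head=2 tape=_Y_[Y]YX_   (A,Y)→(B,Y,→)
state=B head=3 tape=_Y_Y[Y]X_   (B,Y)→(B,X,→)
state=B head=4 tape=_Y_YX[X]_   (B,X)→(A,_,→)
state=A head=5 tape=_Y_YX_[_]   (A,_)→(A,_,←)
state=A head=4 tape=_Y_YX[_]_   (A,_)→(A,_,←)
state=A head=3 tape=_Y_Y[X]__   (A,X)→(B,Y,←)
state=B head=2 tape=_Y_[Y]Y__   (B,Y)→(B,X,→)
state=B head=3 tape=_Y_X[Y]__   (B,Y)→(B,X,→)
state=B head=4 tape=_Y_XX[_]_   (B,_)→(A,_,→)
state=A head=5 tape=_Y_XX_[_]   (A,_)→(A,_,←)
state=A head=4 tape=_Y_XX[_]_   (A,_)→(A,_,←)
state=A head=3 tape=_Y_X[X]__   (A,X)→(B,Y,←)
state=B head=2 tape=_Y_[X]Y__   (B,X)→(A,_,→)
state=A head=3 tape=_Y__[Y]__   (A,Y)→(B,Y,→)
state=B head=4 tape=_Y__Y[_]_   (B,_)→(A,_,→)
state=A head=5 tape=_Y__Y_[_]   (A,_)→(A,_,←)
state=A head=4 tape=_Y__Y[_]_   (A,_)→(A,_,←)
state=A head=3 tape=_Y__[Y]__   (A,Y)→(B,Y,→)
state=B head=4 tape=_Y__Y[_]_   (B,_)→(A,_,→)
state=A head=5 tape=_Y__Y_[_]   (A,_)→(A,_,←)
state=A head=4 tape=_Y__Y[_]_   (A,_)→(A,_,←)
state=A head=3 tape=_Y__[Y]__   (A,Y)→(B,Y,→)
state=B head=4 tape=_Y__Y[_]_   (B,_)→(A,_,→)
state=A head=5 tape=_Y__Y_[_]   (A,_)→(A,_,←)
state=A head=4 tape=_Y__Y[_]_   (A,_)→(A,_,←)
state=A head=3 tape=_Y__[Y]__   (A,Y)→(B,Y,→)
state=B head=4 tape=_Y__Y[_]_   (B,_)→(A,_,→)
state=A head=5 tape=_Y__Y_[_]   (A,_)→(A,_,←)
state=A head=4 tape=_Y__Y[_]_   (A,_)→(A,_,←)
state=A head=3 tape=_Y__[Y]__   (A,Y)→(B,Y,→)
state=B head=4 tape=_Y__Y[_]_   (B,_)→(A,_,→)
state=A head=5 tape=_Y__Y_[_]
After 35 steps: state A, head at 5, tape Y__Y.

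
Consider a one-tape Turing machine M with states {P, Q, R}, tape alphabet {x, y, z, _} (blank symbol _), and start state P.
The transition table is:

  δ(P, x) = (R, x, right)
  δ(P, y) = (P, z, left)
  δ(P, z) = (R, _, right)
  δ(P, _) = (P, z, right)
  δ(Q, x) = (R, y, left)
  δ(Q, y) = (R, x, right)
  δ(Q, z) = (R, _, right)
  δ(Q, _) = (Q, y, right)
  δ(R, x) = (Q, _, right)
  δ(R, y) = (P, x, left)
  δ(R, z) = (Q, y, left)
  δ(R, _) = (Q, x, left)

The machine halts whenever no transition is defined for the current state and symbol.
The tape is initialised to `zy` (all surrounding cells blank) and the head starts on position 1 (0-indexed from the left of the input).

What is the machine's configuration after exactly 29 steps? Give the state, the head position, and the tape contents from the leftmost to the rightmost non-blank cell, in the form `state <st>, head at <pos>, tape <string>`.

state P, head at -2, tape zxxxyy

P | ___z[y]_   read y → write z, move left, go to P
P | ___[z]z_   read z → write _, move right, go to R
R | ____[z]_   read z → write y, move left, go to Q
Q | ___[_]y_   read _ → write y, move right, go to Q
Q | ___y[y]_   read y → write x, move right, go to R
R | ___yx[_]   read _ → write x, move left, go to Q
Q | ___y[x]x   read x → write y, move left, go to R
R | ___[y]yx   read y → write x, move left, go to P
P | __[_]xyx   read _ → write z, move right, go to P
P | __z[x]yx   read x → write x, move right, go to R
R | __zx[y]x   read y → write x, move left, go to P
P | __z[x]xx   read x → write x, move right, go to R
R | __zx[x]x   read x → write _, move right, go to Q
Q | __zx_[x]   read x → write y, move left, go to R
R | __zx[_]y   read _ → write x, move left, go to Q
Q | __z[x]xy   read x → write y, move left, go to R
R | __[z]yxy   read z → write y, move left, go to Q
Q | _[_]yyxy   read _ → write y, move right, go to Q
Q | _y[y]yxy   read y → write x, move right, go to R
R | _yx[y]xy   read y → write x, move left, go to P
P | _y[x]xxy   read x → write x, move right, go to R
R | _yx[x]xy   read x → write _, move right, go to Q
Q | _yx_[x]y   read x → write y, move left, go to R
R | _yx[_]yy   read _ → write x, move left, go to Q
Q | _y[x]xyy   read x → write y, move left, go to R
R | _[y]yxyy   read y → write x, move left, go to P
P | [_]xyxyy   read _ → write z, move right, go to P
P | z[x]yxyy   read x → write x, move right, go to R
R | zx[y]xyy   read y → write x, move left, go to P
P | z[x]xxyy
After 29 steps: state P, head at -2, tape zxxxyy.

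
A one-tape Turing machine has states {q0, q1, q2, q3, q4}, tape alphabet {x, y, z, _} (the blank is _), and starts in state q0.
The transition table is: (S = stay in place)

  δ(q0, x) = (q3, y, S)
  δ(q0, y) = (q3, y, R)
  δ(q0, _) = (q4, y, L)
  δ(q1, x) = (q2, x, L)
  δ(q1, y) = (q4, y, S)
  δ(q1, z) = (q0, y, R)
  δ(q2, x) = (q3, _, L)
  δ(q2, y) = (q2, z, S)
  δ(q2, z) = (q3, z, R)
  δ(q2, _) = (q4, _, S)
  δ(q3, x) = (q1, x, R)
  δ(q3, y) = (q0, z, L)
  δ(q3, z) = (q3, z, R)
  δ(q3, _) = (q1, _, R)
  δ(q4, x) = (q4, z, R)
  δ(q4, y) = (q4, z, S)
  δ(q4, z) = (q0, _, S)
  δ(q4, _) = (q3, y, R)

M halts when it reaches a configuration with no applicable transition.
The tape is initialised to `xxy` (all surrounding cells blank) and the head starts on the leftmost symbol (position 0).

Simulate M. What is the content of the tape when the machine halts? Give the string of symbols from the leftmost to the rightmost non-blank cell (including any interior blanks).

yzzyyy

q0 | ___[x]xy   read x → write y, move S, go to q3
q3 | ___[y]xy   read y → write z, move L, go to q0
q0 | __[_]zxy   read _ → write y, move L, go to q4
q4 | _[_]yzxy   read _ → write y, move R, go to q3
q3 | _y[y]zxy   read y → write z, move L, go to q0
q0 | _[y]zzxy   read y → write y, move R, go to q3
q3 | _y[z]zxy   read z → write z, move R, go to q3
q3 | _yz[z]xy   read z → write z, move R, go to q3
q3 | _yzz[x]y   read x → write x, move R, go to q1
q1 | _yzzx[y]   read y → write y, move S, go to q4
q4 | _yzzx[y]   read y → write z, move S, go to q4
q4 | _yzzx[z]   read z → write _, move S, go to q0
q0 | _yzzx[_]   read _ → write y, move L, go to q4
q4 | _yzz[x]y   read x → write z, move R, go to q4
q4 | _yzzz[y]   read y → write z, move S, go to q4
q4 | _yzzz[z]   read z → write _, move S, go to q0
q0 | _yzzz[_]   read _ → write y, move L, go to q4
q4 | _yzz[z]y   read z → write _, move S, go to q0
q0 | _yzz[_]y   read _ → write y, move L, go to q4
q4 | _yz[z]yy   read z → write _, move S, go to q0
q0 | _yz[_]yy   read _ → write y, move L, go to q4
q4 | _y[z]yyy   read z → write _, move S, go to q0
q0 | _y[_]yyy   read _ → write y, move L, go to q4
q4 | _[y]yyyy   read y → write z, move S, go to q4
q4 | _[z]yyyy   read z → write _, move S, go to q0
q0 | _[_]yyyy   read _ → write y, move L, go to q4
q4 | [_]yyyyy   read _ → write y, move R, go to q3
q3 | y[y]yyyy   read y → write z, move L, go to q0
q0 | [y]zyyyy   read y → write y, move R, go to q3
q3 | y[z]yyyy   read z → write z, move R, go to q3
q3 | yz[y]yyy   read y → write z, move L, go to q0
q0 | y[z]zyyy
The non-blank tape span at halt is yzzyyy.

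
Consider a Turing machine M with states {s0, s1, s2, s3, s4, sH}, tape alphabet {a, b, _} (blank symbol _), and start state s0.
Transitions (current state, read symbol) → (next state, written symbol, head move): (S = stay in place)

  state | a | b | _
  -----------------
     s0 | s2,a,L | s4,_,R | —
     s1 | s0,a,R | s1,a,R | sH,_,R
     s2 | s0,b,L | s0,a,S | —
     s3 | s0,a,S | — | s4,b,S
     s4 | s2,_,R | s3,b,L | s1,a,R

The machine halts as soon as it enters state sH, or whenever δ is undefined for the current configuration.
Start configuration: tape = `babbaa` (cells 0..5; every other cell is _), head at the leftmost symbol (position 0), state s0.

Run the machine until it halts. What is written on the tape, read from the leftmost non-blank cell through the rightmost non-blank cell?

abaa

s0 | [b]abbaa   read b → write _, move R, go to s4
s4 | _[a]bbaa   read a → write _, move R, go to s2
s2 | __[b]baa   read b → write a, move S, go to s0
s0 | __[a]baa   read a → write a, move L, go to s2
s2 | _[_]abaa
The non-blank tape span at halt is abaa.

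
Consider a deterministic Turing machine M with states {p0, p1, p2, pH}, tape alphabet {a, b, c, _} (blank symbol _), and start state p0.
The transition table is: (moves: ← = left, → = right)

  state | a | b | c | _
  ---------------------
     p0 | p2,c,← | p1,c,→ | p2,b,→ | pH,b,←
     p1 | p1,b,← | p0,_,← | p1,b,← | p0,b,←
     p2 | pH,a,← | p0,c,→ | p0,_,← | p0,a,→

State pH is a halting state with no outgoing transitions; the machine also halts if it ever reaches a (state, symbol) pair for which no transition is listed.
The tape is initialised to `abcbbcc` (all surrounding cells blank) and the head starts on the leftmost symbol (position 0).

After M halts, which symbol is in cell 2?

p0 | _[a]bcbbcc__   read a → write c, move ←, go to p2
p2 | [_]cbcbbcc__   read _ → write a, move →, go to p0
p0 | a[c]bcbbcc__   read c → write b, move →, go to p2
p2 | ab[b]cbbcc__   read b → write c, move →, go to p0
p0 | abc[c]bbcc__   read c → write b, move →, go to p2
p2 | abcb[b]bcc__   read b → write c, move →, go to p0
p0 | abcbc[b]cc__   read b → write c, move →, go to p1
p1 | abcbcc[c]c__   read c → write b, move ←, go to p1
p1 | abcbc[c]bc__   read c → write b, move ←, go to p1
p1 | abcb[c]bbc__   read c → write b, move ←, go to p1
p1 | abc[b]bbbc__   read b → write _, move ←, go to p0
p0 | ab[c]_bbbc__   read c → write b, move →, go to p2
p2 | abb[_]bbbc__   read _ → write a, move →, go to p0
p0 | abba[b]bbc__   read b → write c, move →, go to p1
p1 | abbac[b]bc__   read b → write _, move ←, go to p0
p0 | abba[c]_bc__   read c → write b, move →, go to p2
p2 | abbab[_]bc__   read _ → write a, move →, go to p0
p0 | abbaba[b]c__   read b → write c, move →, go to p1
p1 | abbabac[c]__   read c → write b, move ←, go to p1
p1 | abbaba[c]b__   read c → write b, move ←, go to p1
p1 | abbab[a]bb__   read a → write b, move ←, go to p1
p1 | abba[b]bbb__   read b → write _, move ←, go to p0
p0 | abb[a]_bbb__   read a → write c, move ←, go to p2
p2 | ab[b]c_bbb__   read b → write c, move →, go to p0
p0 | abc[c]_bbb__   read c → write b, move →, go to p2
p2 | abcb[_]bbb__   read _ → write a, move →, go to p0
p0 | abcba[b]bb__   read b → write c, move →, go to p1
p1 | abcbac[b]b__   read b → write _, move ←, go to p0
p0 | abcba[c]_b__   read c → write b, move →, go to p2
p2 | abcbab[_]b__   read _ → write a, move →, go to p0
p0 | abcbaba[b]__   read b → write c, move →, go to p1
p1 | abcbabac[_]_   read _ → write b, move ←, go to p0
p0 | abcbaba[c]b_   read c → write b, move →, go to p2
p2 | abcbabab[b]_   read b → write c, move →, go to p0
p0 | abcbababc[_]   read _ → write b, move ←, go to pH
pH | abcbabab[c]b
Cell 2 holds b when M halts.

b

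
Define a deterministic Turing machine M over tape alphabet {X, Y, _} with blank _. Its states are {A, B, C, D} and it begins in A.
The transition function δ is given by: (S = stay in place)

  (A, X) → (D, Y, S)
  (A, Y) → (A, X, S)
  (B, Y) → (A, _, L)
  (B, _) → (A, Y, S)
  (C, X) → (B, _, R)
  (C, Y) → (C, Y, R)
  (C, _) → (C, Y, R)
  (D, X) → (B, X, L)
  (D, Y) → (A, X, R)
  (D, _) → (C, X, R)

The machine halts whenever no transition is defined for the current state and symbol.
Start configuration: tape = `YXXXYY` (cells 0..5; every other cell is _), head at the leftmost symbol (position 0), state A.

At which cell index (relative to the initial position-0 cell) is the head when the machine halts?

6

A | [Y]XXXYY_   read Y → write X, move S, go to A
A | [X]XXXYY_   read X → write Y, move S, go to D
D | [Y]XXXYY_   read Y → write X, move R, go to A
A | X[X]XXYY_   read X → write Y, move S, go to D
D | X[Y]XXYY_   read Y → write X, move R, go to A
A | XX[X]XYY_   read X → write Y, move S, go to D
D | XX[Y]XYY_   read Y → write X, move R, go to A
A | XXX[X]YY_   read X → write Y, move S, go to D
D | XXX[Y]YY_   read Y → write X, move R, go to A
A | XXXX[Y]Y_   read Y → write X, move S, go to A
A | XXXX[X]Y_   read X → write Y, move S, go to D
D | XXXX[Y]Y_   read Y → write X, move R, go to A
A | XXXXX[Y]_   read Y → write X, move S, go to A
A | XXXXX[X]_   read X → write Y, move S, go to D
D | XXXXX[Y]_   read Y → write X, move R, go to A
A | XXXXXX[_]
At halt the head is at cell 6.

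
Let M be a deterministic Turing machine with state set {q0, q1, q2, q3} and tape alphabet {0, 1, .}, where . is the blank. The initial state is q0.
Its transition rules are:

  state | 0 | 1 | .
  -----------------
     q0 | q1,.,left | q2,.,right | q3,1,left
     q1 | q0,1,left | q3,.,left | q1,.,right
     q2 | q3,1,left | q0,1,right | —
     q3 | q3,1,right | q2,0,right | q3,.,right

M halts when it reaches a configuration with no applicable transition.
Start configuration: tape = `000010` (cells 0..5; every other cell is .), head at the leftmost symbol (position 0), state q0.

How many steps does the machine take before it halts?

q0 | .[0]00010.   read 0 → write ., move left, go to q1
q1 | [.].00010.   read . → write ., move right, go to q1
q1 | .[.]00010.   read . → write ., move right, go to q1
q1 | ..[0]0010.   read 0 → write 1, move left, go to q0
q0 | .[.]10010.   read . → write 1, move left, go to q3
q3 | [.]110010.   read . → write ., move right, go to q3
q3 | .[1]10010.   read 1 → write 0, move right, go to q2
q2 | .0[1]0010.   read 1 → write 1, move right, go to q0
q0 | .01[0]010.   read 0 → write ., move left, go to q1
q1 | .0[1].010.   read 1 → write ., move left, go to q3
q3 | .[0]..010.   read 0 → write 1, move right, go to q3
q3 | .1[.].010.   read . → write ., move right, go to q3
q3 | .1.[.]010.   read . → write ., move right, go to q3
q3 | .1..[0]10.   read 0 → write 1, move right, go to q3
q3 | .1..1[1]0.   read 1 → write 0, move right, go to q2
q2 | .1..10[0].   read 0 → write 1, move left, go to q3
q3 | .1..1[0]1.   read 0 → write 1, move right, go to q3
q3 | .1..11[1].   read 1 → write 0, move right, go to q2
q2 | .1..110[.]
M halts after 18 transitions.

18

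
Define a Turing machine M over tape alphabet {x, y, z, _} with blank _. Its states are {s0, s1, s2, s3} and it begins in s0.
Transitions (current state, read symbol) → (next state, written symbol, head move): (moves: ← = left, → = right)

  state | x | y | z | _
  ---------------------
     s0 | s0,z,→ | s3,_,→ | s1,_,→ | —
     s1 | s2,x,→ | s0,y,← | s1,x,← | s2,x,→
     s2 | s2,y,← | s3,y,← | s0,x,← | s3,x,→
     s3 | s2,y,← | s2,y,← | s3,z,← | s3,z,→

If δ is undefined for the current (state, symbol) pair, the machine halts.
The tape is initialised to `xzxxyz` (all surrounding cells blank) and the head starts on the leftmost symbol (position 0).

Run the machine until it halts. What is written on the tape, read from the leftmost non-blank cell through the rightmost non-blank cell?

xyyyyz

s0 | _[x]zxxyz   read x → write z, move →, go to s0
s0 | _z[z]xxyz   read z → write _, move →, go to s1
s1 | _z_[x]xyz   read x → write x, move →, go to s2
s2 | _z_x[x]yz   read x → write y, move ←, go to s2
s2 | _z_[x]yyz   read x → write y, move ←, go to s2
s2 | _z[_]yyyz   read _ → write x, move →, go to s3
s3 | _zx[y]yyz   read y → write y, move ←, go to s2
s2 | _z[x]yyyz   read x → write y, move ←, go to s2
s2 | _[z]yyyyz   read z → write x, move ←, go to s0
s0 | [_]xyyyyz
The non-blank tape span at halt is xyyyyz.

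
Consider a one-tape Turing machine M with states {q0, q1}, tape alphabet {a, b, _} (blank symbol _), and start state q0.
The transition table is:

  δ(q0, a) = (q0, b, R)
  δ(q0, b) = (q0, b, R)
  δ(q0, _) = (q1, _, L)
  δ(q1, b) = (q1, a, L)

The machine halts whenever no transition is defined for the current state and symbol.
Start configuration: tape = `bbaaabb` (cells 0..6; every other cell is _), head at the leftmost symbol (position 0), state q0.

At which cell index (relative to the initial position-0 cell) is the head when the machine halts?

state=q0 head=0 tape=_[b]baaabb_   (q0,b)→(q0,b,R)
state=q0 head=1 tape=_b[b]aaabb_   (q0,b)→(q0,b,R)
state=q0 head=2 tape=_bb[a]aabb_   (q0,a)→(q0,b,R)
state=q0 head=3 tape=_bbb[a]abb_   (q0,a)→(q0,b,R)
state=q0 head=4 tape=_bbbb[a]bb_   (q0,a)→(q0,b,R)
state=q0 head=5 tape=_bbbbb[b]b_   (q0,b)→(q0,b,R)
state=q0 head=6 tape=_bbbbbb[b]_   (q0,b)→(q0,b,R)
state=q0 head=7 tape=_bbbbbbb[_]   (q0,_)→(q1,_,L)
state=q1 head=6 tape=_bbbbbb[b]_   (q1,b)→(q1,a,L)
state=q1 head=5 tape=_bbbbb[b]a_   (q1,b)→(q1,a,L)
state=q1 head=4 tape=_bbbb[b]aa_   (q1,b)→(q1,a,L)
state=q1 head=3 tape=_bbb[b]aaa_   (q1,b)→(q1,a,L)
state=q1 head=2 tape=_bb[b]aaaa_   (q1,b)→(q1,a,L)
state=q1 head=1 tape=_b[b]aaaaa_   (q1,b)→(q1,a,L)
state=q1 head=0 tape=_[b]aaaaaa_   (q1,b)→(q1,a,L)
state=q1 head=-1 tape=[_]aaaaaaa_
At halt the head is at cell -1.

-1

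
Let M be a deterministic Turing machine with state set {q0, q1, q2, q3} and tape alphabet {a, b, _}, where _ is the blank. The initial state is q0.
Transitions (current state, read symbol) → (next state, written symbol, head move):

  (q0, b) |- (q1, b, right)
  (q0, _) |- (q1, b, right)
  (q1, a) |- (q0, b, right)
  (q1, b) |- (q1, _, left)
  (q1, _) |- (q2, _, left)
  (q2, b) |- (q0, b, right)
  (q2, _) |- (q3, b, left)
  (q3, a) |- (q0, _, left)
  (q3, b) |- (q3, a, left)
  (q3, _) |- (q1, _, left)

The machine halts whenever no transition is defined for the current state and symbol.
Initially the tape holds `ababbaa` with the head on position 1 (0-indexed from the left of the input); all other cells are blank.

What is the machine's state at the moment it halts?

state=q0 head=1 tape=a[b]abbaa   (q0,b)→(q1,b,right)
state=q1 head=2 tape=ab[a]bbaa   (q1,a)→(q0,b,right)
state=q0 head=3 tape=abb[b]baa   (q0,b)→(q1,b,right)
state=q1 head=4 tape=abbb[b]aa   (q1,b)→(q1,_,left)
state=q1 head=3 tape=abb[b]_aa   (q1,b)→(q1,_,left)
state=q1 head=2 tape=ab[b]__aa   (q1,b)→(q1,_,left)
state=q1 head=1 tape=a[b]___aa   (q1,b)→(q1,_,left)
state=q1 head=0 tape=[a]____aa   (q1,a)→(q0,b,right)
state=q0 head=1 tape=b[_]___aa   (q0,_)→(q1,b,right)
state=q1 head=2 tape=bb[_]__aa   (q1,_)→(q2,_,left)
state=q2 head=1 tape=b[b]___aa   (q2,b)→(q0,b,right)
state=q0 head=2 tape=bb[_]__aa   (q0,_)→(q1,b,right)
state=q1 head=3 tape=bbb[_]_aa   (q1,_)→(q2,_,left)
state=q2 head=2 tape=bb[b]__aa   (q2,b)→(q0,b,right)
state=q0 head=3 tape=bbb[_]_aa   (q0,_)→(q1,b,right)
state=q1 head=4 tape=bbbb[_]aa   (q1,_)→(q2,_,left)
state=q2 head=3 tape=bbb[b]_aa   (q2,b)→(q0,b,right)
state=q0 head=4 tape=bbbb[_]aa   (q0,_)→(q1,b,right)
state=q1 head=5 tape=bbbbb[a]a   (q1,a)→(q0,b,right)
state=q0 head=6 tape=bbbbbb[a]
No transition is defined for (q0, a); M halts in state q0.

q0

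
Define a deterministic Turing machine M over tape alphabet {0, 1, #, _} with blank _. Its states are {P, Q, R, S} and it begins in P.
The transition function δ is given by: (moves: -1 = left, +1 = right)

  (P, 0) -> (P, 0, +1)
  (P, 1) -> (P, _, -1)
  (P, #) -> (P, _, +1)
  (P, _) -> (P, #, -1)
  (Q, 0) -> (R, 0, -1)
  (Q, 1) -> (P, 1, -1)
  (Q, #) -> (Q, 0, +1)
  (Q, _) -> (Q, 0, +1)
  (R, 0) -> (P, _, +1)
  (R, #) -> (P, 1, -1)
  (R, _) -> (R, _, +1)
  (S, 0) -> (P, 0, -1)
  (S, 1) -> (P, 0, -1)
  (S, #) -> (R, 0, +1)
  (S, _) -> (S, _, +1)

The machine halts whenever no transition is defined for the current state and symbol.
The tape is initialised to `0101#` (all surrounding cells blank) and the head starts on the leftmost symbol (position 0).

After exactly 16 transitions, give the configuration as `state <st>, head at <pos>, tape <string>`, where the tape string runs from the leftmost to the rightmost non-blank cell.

state P, head at 2, tape 0_0###

P | [0]101#_   read 0 → write 0, move +1, go to P
P | 0[1]01#_   read 1 → write _, move -1, go to P
P | [0]_01#_   read 0 → write 0, move +1, go to P
P | 0[_]01#_   read _ → write #, move -1, go to P
P | [0]#01#_   read 0 → write 0, move +1, go to P
P | 0[#]01#_   read # → write _, move +1, go to P
P | 0_[0]1#_   read 0 → write 0, move +1, go to P
P | 0_0[1]#_   read 1 → write _, move -1, go to P
P | 0_[0]_#_   read 0 → write 0, move +1, go to P
P | 0_0[_]#_   read _ → write #, move -1, go to P
P | 0_[0]##_   read 0 → write 0, move +1, go to P
P | 0_0[#]#_   read # → write _, move +1, go to P
P | 0_0_[#]_   read # → write _, move +1, go to P
P | 0_0__[_]   read _ → write #, move -1, go to P
P | 0_0_[_]#   read _ → write #, move -1, go to P
P | 0_0[_]##   read _ → write #, move -1, go to P
P | 0_[0]###
After 16 steps: state P, head at 2, tape 0_0###.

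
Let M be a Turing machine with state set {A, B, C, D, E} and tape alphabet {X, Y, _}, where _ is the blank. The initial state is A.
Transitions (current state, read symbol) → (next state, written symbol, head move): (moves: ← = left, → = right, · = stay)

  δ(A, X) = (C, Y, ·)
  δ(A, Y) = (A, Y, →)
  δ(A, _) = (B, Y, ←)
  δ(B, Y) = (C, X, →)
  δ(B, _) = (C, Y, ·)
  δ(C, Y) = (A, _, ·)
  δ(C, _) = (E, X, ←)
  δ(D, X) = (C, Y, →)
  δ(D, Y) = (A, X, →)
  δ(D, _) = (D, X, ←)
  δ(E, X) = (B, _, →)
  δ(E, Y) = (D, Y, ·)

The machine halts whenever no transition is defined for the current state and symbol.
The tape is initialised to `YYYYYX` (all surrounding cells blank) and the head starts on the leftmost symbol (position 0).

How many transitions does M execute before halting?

state=A head=0 tape=[Y]YYYYX   (A,Y)→(A,Y,→)
state=A head=1 tape=Y[Y]YYYX   (A,Y)→(A,Y,→)
state=A head=2 tape=YY[Y]YYX   (A,Y)→(A,Y,→)
state=A head=3 tape=YYY[Y]YX   (A,Y)→(A,Y,→)
state=A head=4 tape=YYYY[Y]X   (A,Y)→(A,Y,→)
state=A head=5 tape=YYYYY[X]   (A,X)→(C,Y,·)
state=C head=5 tape=YYYYY[Y]   (C,Y)→(A,_,·)
state=A head=5 tape=YYYYY[_]   (A,_)→(B,Y,←)
state=B head=4 tape=YYYY[Y]Y   (B,Y)→(C,X,→)
state=C head=5 tape=YYYYX[Y]   (C,Y)→(A,_,·)
state=A head=5 tape=YYYYX[_]   (A,_)→(B,Y,←)
state=B head=4 tape=YYYY[X]Y
M halts after 11 transitions.

11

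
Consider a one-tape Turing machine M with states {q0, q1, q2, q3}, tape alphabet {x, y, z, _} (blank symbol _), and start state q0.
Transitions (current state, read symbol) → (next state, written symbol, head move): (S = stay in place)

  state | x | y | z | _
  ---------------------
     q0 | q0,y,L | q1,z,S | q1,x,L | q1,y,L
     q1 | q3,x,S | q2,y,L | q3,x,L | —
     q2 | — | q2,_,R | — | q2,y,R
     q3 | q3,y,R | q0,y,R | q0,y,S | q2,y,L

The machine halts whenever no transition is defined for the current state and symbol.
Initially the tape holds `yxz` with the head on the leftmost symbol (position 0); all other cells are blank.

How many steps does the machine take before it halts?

5

q0 | __[y]xz   read y → write z, move S, go to q1
q1 | __[z]xz   read z → write x, move L, go to q3
q3 | _[_]xxz   read _ → write y, move L, go to q2
q2 | [_]yxxz   read _ → write y, move R, go to q2
q2 | y[y]xxz   read y → write _, move R, go to q2
q2 | y_[x]xz
M halts after 5 transitions.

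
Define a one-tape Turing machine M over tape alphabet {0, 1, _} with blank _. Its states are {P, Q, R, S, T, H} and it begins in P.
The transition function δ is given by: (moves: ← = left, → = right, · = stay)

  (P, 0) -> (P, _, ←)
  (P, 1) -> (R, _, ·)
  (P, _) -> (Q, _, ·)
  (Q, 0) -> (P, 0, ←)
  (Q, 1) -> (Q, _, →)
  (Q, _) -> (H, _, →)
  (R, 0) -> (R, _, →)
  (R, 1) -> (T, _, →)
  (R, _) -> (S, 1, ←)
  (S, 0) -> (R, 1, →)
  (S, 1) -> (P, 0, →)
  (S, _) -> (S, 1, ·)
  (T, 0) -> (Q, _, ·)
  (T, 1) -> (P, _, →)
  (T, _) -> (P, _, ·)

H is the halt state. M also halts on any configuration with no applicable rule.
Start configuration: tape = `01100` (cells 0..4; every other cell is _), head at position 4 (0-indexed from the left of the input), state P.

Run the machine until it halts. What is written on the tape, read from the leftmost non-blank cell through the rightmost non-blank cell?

P | 0110[0]   read 0 → write _, move ←, go to P
P | 011[0]_   read 0 → write _, move ←, go to P
P | 01[1]__   read 1 → write _, move ·, go to R
R | 01[_]__   read _ → write 1, move ←, go to S
S | 0[1]1__   read 1 → write 0, move →, go to P
P | 00[1]__   read 1 → write _, move ·, go to R
R | 00[_]__   read _ → write 1, move ←, go to S
S | 0[0]1__   read 0 → write 1, move →, go to R
R | 01[1]__   read 1 → write _, move →, go to T
T | 01_[_]_   read _ → write _, move ·, go to P
P | 01_[_]_   read _ → write _, move ·, go to Q
Q | 01_[_]_   read _ → write _, move →, go to H
H | 01__[_]
The non-blank tape span at halt is 01.

01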